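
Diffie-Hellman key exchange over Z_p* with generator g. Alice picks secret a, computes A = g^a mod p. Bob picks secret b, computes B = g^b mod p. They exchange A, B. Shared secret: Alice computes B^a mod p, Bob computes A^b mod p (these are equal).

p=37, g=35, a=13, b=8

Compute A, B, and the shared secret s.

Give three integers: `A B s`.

A = 35^13 mod 37  (bits of 13 = 1101)
  bit 0 = 1: r = r^2 * 35 mod 37 = 1^2 * 35 = 1*35 = 35
  bit 1 = 1: r = r^2 * 35 mod 37 = 35^2 * 35 = 4*35 = 29
  bit 2 = 0: r = r^2 mod 37 = 29^2 = 27
  bit 3 = 1: r = r^2 * 35 mod 37 = 27^2 * 35 = 26*35 = 22
  -> A = 22
B = 35^8 mod 37  (bits of 8 = 1000)
  bit 0 = 1: r = r^2 * 35 mod 37 = 1^2 * 35 = 1*35 = 35
  bit 1 = 0: r = r^2 mod 37 = 35^2 = 4
  bit 2 = 0: r = r^2 mod 37 = 4^2 = 16
  bit 3 = 0: r = r^2 mod 37 = 16^2 = 34
  -> B = 34
s = B^a = 34^13 mod 37  (bits of 13 = 1101)
  bit 0 = 1: r = r^2 * 34 mod 37 = 1^2 * 34 = 1*34 = 34
  bit 1 = 1: r = r^2 * 34 mod 37 = 34^2 * 34 = 9*34 = 10
  bit 2 = 0: r = r^2 mod 37 = 10^2 = 26
  bit 3 = 1: r = r^2 * 34 mod 37 = 26^2 * 34 = 10*34 = 7
  -> s = B^a = 7

Answer: 22 34 7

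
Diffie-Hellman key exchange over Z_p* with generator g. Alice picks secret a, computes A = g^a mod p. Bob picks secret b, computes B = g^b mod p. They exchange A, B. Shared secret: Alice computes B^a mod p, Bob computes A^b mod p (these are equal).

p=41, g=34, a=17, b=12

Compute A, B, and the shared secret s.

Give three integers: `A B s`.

A = 34^17 mod 41  (bits of 17 = 10001)
  bit 0 = 1: r = r^2 * 34 mod 41 = 1^2 * 34 = 1*34 = 34
  bit 1 = 0: r = r^2 mod 41 = 34^2 = 8
  bit 2 = 0: r = r^2 mod 41 = 8^2 = 23
  bit 3 = 0: r = r^2 mod 41 = 23^2 = 37
  bit 4 = 1: r = r^2 * 34 mod 41 = 37^2 * 34 = 16*34 = 11
  -> A = 11
B = 34^12 mod 41  (bits of 12 = 1100)
  bit 0 = 1: r = r^2 * 34 mod 41 = 1^2 * 34 = 1*34 = 34
  bit 1 = 1: r = r^2 * 34 mod 41 = 34^2 * 34 = 8*34 = 26
  bit 2 = 0: r = r^2 mod 41 = 26^2 = 20
  bit 3 = 0: r = r^2 mod 41 = 20^2 = 31
  -> B = 31
s = B^a = 31^17 mod 41  (bits of 17 = 10001)
  bit 0 = 1: r = r^2 * 31 mod 41 = 1^2 * 31 = 1*31 = 31
  bit 1 = 0: r = r^2 mod 41 = 31^2 = 18
  bit 2 = 0: r = r^2 mod 41 = 18^2 = 37
  bit 3 = 0: r = r^2 mod 41 = 37^2 = 16
  bit 4 = 1: r = r^2 * 31 mod 41 = 16^2 * 31 = 10*31 = 23
  -> s = B^a = 23

Answer: 11 31 23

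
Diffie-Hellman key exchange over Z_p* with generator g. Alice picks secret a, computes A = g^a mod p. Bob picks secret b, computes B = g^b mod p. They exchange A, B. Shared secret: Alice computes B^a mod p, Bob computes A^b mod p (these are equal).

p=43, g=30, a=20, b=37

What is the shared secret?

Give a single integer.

Answer: 31

Derivation:
A = 30^20 mod 43  (bits of 20 = 10100)
  bit 0 = 1: r = r^2 * 30 mod 43 = 1^2 * 30 = 1*30 = 30
  bit 1 = 0: r = r^2 mod 43 = 30^2 = 40
  bit 2 = 1: r = r^2 * 30 mod 43 = 40^2 * 30 = 9*30 = 12
  bit 3 = 0: r = r^2 mod 43 = 12^2 = 15
  bit 4 = 0: r = r^2 mod 43 = 15^2 = 10
  -> A = 10
B = 30^37 mod 43  (bits of 37 = 100101)
  bit 0 = 1: r = r^2 * 30 mod 43 = 1^2 * 30 = 1*30 = 30
  bit 1 = 0: r = r^2 mod 43 = 30^2 = 40
  bit 2 = 0: r = r^2 mod 43 = 40^2 = 9
  bit 3 = 1: r = r^2 * 30 mod 43 = 9^2 * 30 = 38*30 = 22
  bit 4 = 0: r = r^2 mod 43 = 22^2 = 11
  bit 5 = 1: r = r^2 * 30 mod 43 = 11^2 * 30 = 35*30 = 18
  -> B = 18
s = B^a = 18^20 mod 43  (bits of 20 = 10100)
  bit 0 = 1: r = r^2 * 18 mod 43 = 1^2 * 18 = 1*18 = 18
  bit 1 = 0: r = r^2 mod 43 = 18^2 = 23
  bit 2 = 1: r = r^2 * 18 mod 43 = 23^2 * 18 = 13*18 = 19
  bit 3 = 0: r = r^2 mod 43 = 19^2 = 17
  bit 4 = 0: r = r^2 mod 43 = 17^2 = 31
  -> s = B^a = 31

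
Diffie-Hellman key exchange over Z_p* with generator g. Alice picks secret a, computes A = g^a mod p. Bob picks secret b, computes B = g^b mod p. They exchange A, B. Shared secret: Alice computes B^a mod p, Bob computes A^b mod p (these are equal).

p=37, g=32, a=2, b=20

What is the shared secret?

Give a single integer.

Answer: 33

Derivation:
A = 32^2 mod 37  (bits of 2 = 10)
  bit 0 = 1: r = r^2 * 32 mod 37 = 1^2 * 32 = 1*32 = 32
  bit 1 = 0: r = r^2 mod 37 = 32^2 = 25
  -> A = 25
B = 32^20 mod 37  (bits of 20 = 10100)
  bit 0 = 1: r = r^2 * 32 mod 37 = 1^2 * 32 = 1*32 = 32
  bit 1 = 0: r = r^2 mod 37 = 32^2 = 25
  bit 2 = 1: r = r^2 * 32 mod 37 = 25^2 * 32 = 33*32 = 20
  bit 3 = 0: r = r^2 mod 37 = 20^2 = 30
  bit 4 = 0: r = r^2 mod 37 = 30^2 = 12
  -> B = 12
s = B^a = 12^2 mod 37  (bits of 2 = 10)
  bit 0 = 1: r = r^2 * 12 mod 37 = 1^2 * 12 = 1*12 = 12
  bit 1 = 0: r = r^2 mod 37 = 12^2 = 33
  -> s = B^a = 33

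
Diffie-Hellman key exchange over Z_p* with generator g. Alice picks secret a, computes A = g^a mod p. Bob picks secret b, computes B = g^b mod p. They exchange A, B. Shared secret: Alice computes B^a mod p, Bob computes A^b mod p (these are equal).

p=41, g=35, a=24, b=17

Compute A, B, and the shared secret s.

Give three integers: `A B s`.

A = 35^24 mod 41  (bits of 24 = 11000)
  bit 0 = 1: r = r^2 * 35 mod 41 = 1^2 * 35 = 1*35 = 35
  bit 1 = 1: r = r^2 * 35 mod 41 = 35^2 * 35 = 36*35 = 30
  bit 2 = 0: r = r^2 mod 41 = 30^2 = 39
  bit 3 = 0: r = r^2 mod 41 = 39^2 = 4
  bit 4 = 0: r = r^2 mod 41 = 4^2 = 16
  -> A = 16
B = 35^17 mod 41  (bits of 17 = 10001)
  bit 0 = 1: r = r^2 * 35 mod 41 = 1^2 * 35 = 1*35 = 35
  bit 1 = 0: r = r^2 mod 41 = 35^2 = 36
  bit 2 = 0: r = r^2 mod 41 = 36^2 = 25
  bit 3 = 0: r = r^2 mod 41 = 25^2 = 10
  bit 4 = 1: r = r^2 * 35 mod 41 = 10^2 * 35 = 18*35 = 15
  -> B = 15
s = B^a = 15^24 mod 41  (bits of 24 = 11000)
  bit 0 = 1: r = r^2 * 15 mod 41 = 1^2 * 15 = 1*15 = 15
  bit 1 = 1: r = r^2 * 15 mod 41 = 15^2 * 15 = 20*15 = 13
  bit 2 = 0: r = r^2 mod 41 = 13^2 = 5
  bit 3 = 0: r = r^2 mod 41 = 5^2 = 25
  bit 4 = 0: r = r^2 mod 41 = 25^2 = 10
  -> s = B^a = 10

Answer: 16 15 10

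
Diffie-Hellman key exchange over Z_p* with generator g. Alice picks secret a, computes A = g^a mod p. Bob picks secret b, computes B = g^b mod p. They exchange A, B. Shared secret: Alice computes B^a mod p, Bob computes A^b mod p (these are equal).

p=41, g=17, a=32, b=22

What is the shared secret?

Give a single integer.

A = 17^32 mod 41  (bits of 32 = 100000)
  bit 0 = 1: r = r^2 * 17 mod 41 = 1^2 * 17 = 1*17 = 17
  bit 1 = 0: r = r^2 mod 41 = 17^2 = 2
  bit 2 = 0: r = r^2 mod 41 = 2^2 = 4
  bit 3 = 0: r = r^2 mod 41 = 4^2 = 16
  bit 4 = 0: r = r^2 mod 41 = 16^2 = 10
  bit 5 = 0: r = r^2 mod 41 = 10^2 = 18
  -> A = 18
B = 17^22 mod 41  (bits of 22 = 10110)
  bit 0 = 1: r = r^2 * 17 mod 41 = 1^2 * 17 = 1*17 = 17
  bit 1 = 0: r = r^2 mod 41 = 17^2 = 2
  bit 2 = 1: r = r^2 * 17 mod 41 = 2^2 * 17 = 4*17 = 27
  bit 3 = 1: r = r^2 * 17 mod 41 = 27^2 * 17 = 32*17 = 11
  bit 4 = 0: r = r^2 mod 41 = 11^2 = 39
  -> B = 39
s = B^a = 39^32 mod 41  (bits of 32 = 100000)
  bit 0 = 1: r = r^2 * 39 mod 41 = 1^2 * 39 = 1*39 = 39
  bit 1 = 0: r = r^2 mod 41 = 39^2 = 4
  bit 2 = 0: r = r^2 mod 41 = 4^2 = 16
  bit 3 = 0: r = r^2 mod 41 = 16^2 = 10
  bit 4 = 0: r = r^2 mod 41 = 10^2 = 18
  bit 5 = 0: r = r^2 mod 41 = 18^2 = 37
  -> s = B^a = 37

Answer: 37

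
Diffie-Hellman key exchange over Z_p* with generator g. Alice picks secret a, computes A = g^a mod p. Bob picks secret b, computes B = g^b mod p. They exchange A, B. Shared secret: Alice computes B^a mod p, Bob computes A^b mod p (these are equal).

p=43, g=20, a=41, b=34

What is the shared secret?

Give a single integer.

A = 20^41 mod 43  (bits of 41 = 101001)
  bit 0 = 1: r = r^2 * 20 mod 43 = 1^2 * 20 = 1*20 = 20
  bit 1 = 0: r = r^2 mod 43 = 20^2 = 13
  bit 2 = 1: r = r^2 * 20 mod 43 = 13^2 * 20 = 40*20 = 26
  bit 3 = 0: r = r^2 mod 43 = 26^2 = 31
  bit 4 = 0: r = r^2 mod 43 = 31^2 = 15
  bit 5 = 1: r = r^2 * 20 mod 43 = 15^2 * 20 = 10*20 = 28
  -> A = 28
B = 20^34 mod 43  (bits of 34 = 100010)
  bit 0 = 1: r = r^2 * 20 mod 43 = 1^2 * 20 = 1*20 = 20
  bit 1 = 0: r = r^2 mod 43 = 20^2 = 13
  bit 2 = 0: r = r^2 mod 43 = 13^2 = 40
  bit 3 = 0: r = r^2 mod 43 = 40^2 = 9
  bit 4 = 1: r = r^2 * 20 mod 43 = 9^2 * 20 = 38*20 = 29
  bit 5 = 0: r = r^2 mod 43 = 29^2 = 24
  -> B = 24
s = B^a = 24^41 mod 43  (bits of 41 = 101001)
  bit 0 = 1: r = r^2 * 24 mod 43 = 1^2 * 24 = 1*24 = 24
  bit 1 = 0: r = r^2 mod 43 = 24^2 = 17
  bit 2 = 1: r = r^2 * 24 mod 43 = 17^2 * 24 = 31*24 = 13
  bit 3 = 0: r = r^2 mod 43 = 13^2 = 40
  bit 4 = 0: r = r^2 mod 43 = 40^2 = 9
  bit 5 = 1: r = r^2 * 24 mod 43 = 9^2 * 24 = 38*24 = 9
  -> s = B^a = 9

Answer: 9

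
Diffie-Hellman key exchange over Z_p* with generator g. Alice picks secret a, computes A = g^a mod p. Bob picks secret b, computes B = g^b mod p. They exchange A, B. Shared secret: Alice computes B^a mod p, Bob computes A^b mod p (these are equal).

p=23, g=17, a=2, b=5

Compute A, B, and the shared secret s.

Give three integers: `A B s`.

A = 17^2 mod 23  (bits of 2 = 10)
  bit 0 = 1: r = r^2 * 17 mod 23 = 1^2 * 17 = 1*17 = 17
  bit 1 = 0: r = r^2 mod 23 = 17^2 = 13
  -> A = 13
B = 17^5 mod 23  (bits of 5 = 101)
  bit 0 = 1: r = r^2 * 17 mod 23 = 1^2 * 17 = 1*17 = 17
  bit 1 = 0: r = r^2 mod 23 = 17^2 = 13
  bit 2 = 1: r = r^2 * 17 mod 23 = 13^2 * 17 = 8*17 = 21
  -> B = 21
s = B^a = 21^2 mod 23  (bits of 2 = 10)
  bit 0 = 1: r = r^2 * 21 mod 23 = 1^2 * 21 = 1*21 = 21
  bit 1 = 0: r = r^2 mod 23 = 21^2 = 4
  -> s = B^a = 4

Answer: 13 21 4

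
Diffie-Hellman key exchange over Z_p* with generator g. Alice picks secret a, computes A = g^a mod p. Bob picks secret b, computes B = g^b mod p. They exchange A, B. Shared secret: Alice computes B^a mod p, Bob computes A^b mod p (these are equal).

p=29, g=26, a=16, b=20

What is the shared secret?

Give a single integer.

Answer: 16

Derivation:
A = 26^16 mod 29  (bits of 16 = 10000)
  bit 0 = 1: r = r^2 * 26 mod 29 = 1^2 * 26 = 1*26 = 26
  bit 1 = 0: r = r^2 mod 29 = 26^2 = 9
  bit 2 = 0: r = r^2 mod 29 = 9^2 = 23
  bit 3 = 0: r = r^2 mod 29 = 23^2 = 7
  bit 4 = 0: r = r^2 mod 29 = 7^2 = 20
  -> A = 20
B = 26^20 mod 29  (bits of 20 = 10100)
  bit 0 = 1: r = r^2 * 26 mod 29 = 1^2 * 26 = 1*26 = 26
  bit 1 = 0: r = r^2 mod 29 = 26^2 = 9
  bit 2 = 1: r = r^2 * 26 mod 29 = 9^2 * 26 = 23*26 = 18
  bit 3 = 0: r = r^2 mod 29 = 18^2 = 5
  bit 4 = 0: r = r^2 mod 29 = 5^2 = 25
  -> B = 25
s = B^a = 25^16 mod 29  (bits of 16 = 10000)
  bit 0 = 1: r = r^2 * 25 mod 29 = 1^2 * 25 = 1*25 = 25
  bit 1 = 0: r = r^2 mod 29 = 25^2 = 16
  bit 2 = 0: r = r^2 mod 29 = 16^2 = 24
  bit 3 = 0: r = r^2 mod 29 = 24^2 = 25
  bit 4 = 0: r = r^2 mod 29 = 25^2 = 16
  -> s = B^a = 16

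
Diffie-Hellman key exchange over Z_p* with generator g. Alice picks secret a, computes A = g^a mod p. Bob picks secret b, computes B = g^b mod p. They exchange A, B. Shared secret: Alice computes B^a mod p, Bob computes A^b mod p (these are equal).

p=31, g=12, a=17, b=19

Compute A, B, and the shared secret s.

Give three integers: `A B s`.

Answer: 11 3 22

Derivation:
A = 12^17 mod 31  (bits of 17 = 10001)
  bit 0 = 1: r = r^2 * 12 mod 31 = 1^2 * 12 = 1*12 = 12
  bit 1 = 0: r = r^2 mod 31 = 12^2 = 20
  bit 2 = 0: r = r^2 mod 31 = 20^2 = 28
  bit 3 = 0: r = r^2 mod 31 = 28^2 = 9
  bit 4 = 1: r = r^2 * 12 mod 31 = 9^2 * 12 = 19*12 = 11
  -> A = 11
B = 12^19 mod 31  (bits of 19 = 10011)
  bit 0 = 1: r = r^2 * 12 mod 31 = 1^2 * 12 = 1*12 = 12
  bit 1 = 0: r = r^2 mod 31 = 12^2 = 20
  bit 2 = 0: r = r^2 mod 31 = 20^2 = 28
  bit 3 = 1: r = r^2 * 12 mod 31 = 28^2 * 12 = 9*12 = 15
  bit 4 = 1: r = r^2 * 12 mod 31 = 15^2 * 12 = 8*12 = 3
  -> B = 3
s = B^a = 3^17 mod 31  (bits of 17 = 10001)
  bit 0 = 1: r = r^2 * 3 mod 31 = 1^2 * 3 = 1*3 = 3
  bit 1 = 0: r = r^2 mod 31 = 3^2 = 9
  bit 2 = 0: r = r^2 mod 31 = 9^2 = 19
  bit 3 = 0: r = r^2 mod 31 = 19^2 = 20
  bit 4 = 1: r = r^2 * 3 mod 31 = 20^2 * 3 = 28*3 = 22
  -> s = B^a = 22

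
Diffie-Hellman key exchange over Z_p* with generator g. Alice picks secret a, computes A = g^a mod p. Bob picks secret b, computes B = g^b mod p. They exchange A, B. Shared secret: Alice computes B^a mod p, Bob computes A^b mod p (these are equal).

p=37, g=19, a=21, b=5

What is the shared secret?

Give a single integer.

Answer: 8

Derivation:
A = 19^21 mod 37  (bits of 21 = 10101)
  bit 0 = 1: r = r^2 * 19 mod 37 = 1^2 * 19 = 1*19 = 19
  bit 1 = 0: r = r^2 mod 37 = 19^2 = 28
  bit 2 = 1: r = r^2 * 19 mod 37 = 28^2 * 19 = 7*19 = 22
  bit 3 = 0: r = r^2 mod 37 = 22^2 = 3
  bit 4 = 1: r = r^2 * 19 mod 37 = 3^2 * 19 = 9*19 = 23
  -> A = 23
B = 19^5 mod 37  (bits of 5 = 101)
  bit 0 = 1: r = r^2 * 19 mod 37 = 1^2 * 19 = 1*19 = 19
  bit 1 = 0: r = r^2 mod 37 = 19^2 = 28
  bit 2 = 1: r = r^2 * 19 mod 37 = 28^2 * 19 = 7*19 = 22
  -> B = 22
s = B^a = 22^21 mod 37  (bits of 21 = 10101)
  bit 0 = 1: r = r^2 * 22 mod 37 = 1^2 * 22 = 1*22 = 22
  bit 1 = 0: r = r^2 mod 37 = 22^2 = 3
  bit 2 = 1: r = r^2 * 22 mod 37 = 3^2 * 22 = 9*22 = 13
  bit 3 = 0: r = r^2 mod 37 = 13^2 = 21
  bit 4 = 1: r = r^2 * 22 mod 37 = 21^2 * 22 = 34*22 = 8
  -> s = B^a = 8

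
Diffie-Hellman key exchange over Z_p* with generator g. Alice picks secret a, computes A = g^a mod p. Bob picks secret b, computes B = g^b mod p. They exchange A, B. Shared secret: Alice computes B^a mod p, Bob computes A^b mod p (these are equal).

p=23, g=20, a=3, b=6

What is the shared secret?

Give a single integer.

A = 20^3 mod 23  (bits of 3 = 11)
  bit 0 = 1: r = r^2 * 20 mod 23 = 1^2 * 20 = 1*20 = 20
  bit 1 = 1: r = r^2 * 20 mod 23 = 20^2 * 20 = 9*20 = 19
  -> A = 19
B = 20^6 mod 23  (bits of 6 = 110)
  bit 0 = 1: r = r^2 * 20 mod 23 = 1^2 * 20 = 1*20 = 20
  bit 1 = 1: r = r^2 * 20 mod 23 = 20^2 * 20 = 9*20 = 19
  bit 2 = 0: r = r^2 mod 23 = 19^2 = 16
  -> B = 16
s = B^a = 16^3 mod 23  (bits of 3 = 11)
  bit 0 = 1: r = r^2 * 16 mod 23 = 1^2 * 16 = 1*16 = 16
  bit 1 = 1: r = r^2 * 16 mod 23 = 16^2 * 16 = 3*16 = 2
  -> s = B^a = 2

Answer: 2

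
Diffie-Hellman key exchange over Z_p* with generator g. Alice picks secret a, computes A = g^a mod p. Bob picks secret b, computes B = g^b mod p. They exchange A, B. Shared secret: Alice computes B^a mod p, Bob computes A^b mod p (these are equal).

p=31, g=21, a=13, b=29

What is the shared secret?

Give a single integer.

Answer: 24

Derivation:
A = 21^13 mod 31  (bits of 13 = 1101)
  bit 0 = 1: r = r^2 * 21 mod 31 = 1^2 * 21 = 1*21 = 21
  bit 1 = 1: r = r^2 * 21 mod 31 = 21^2 * 21 = 7*21 = 23
  bit 2 = 0: r = r^2 mod 31 = 23^2 = 2
  bit 3 = 1: r = r^2 * 21 mod 31 = 2^2 * 21 = 4*21 = 22
  -> A = 22
B = 21^29 mod 31  (bits of 29 = 11101)
  bit 0 = 1: r = r^2 * 21 mod 31 = 1^2 * 21 = 1*21 = 21
  bit 1 = 1: r = r^2 * 21 mod 31 = 21^2 * 21 = 7*21 = 23
  bit 2 = 1: r = r^2 * 21 mod 31 = 23^2 * 21 = 2*21 = 11
  bit 3 = 0: r = r^2 mod 31 = 11^2 = 28
  bit 4 = 1: r = r^2 * 21 mod 31 = 28^2 * 21 = 9*21 = 3
  -> B = 3
s = B^a = 3^13 mod 31  (bits of 13 = 1101)
  bit 0 = 1: r = r^2 * 3 mod 31 = 1^2 * 3 = 1*3 = 3
  bit 1 = 1: r = r^2 * 3 mod 31 = 3^2 * 3 = 9*3 = 27
  bit 2 = 0: r = r^2 mod 31 = 27^2 = 16
  bit 3 = 1: r = r^2 * 3 mod 31 = 16^2 * 3 = 8*3 = 24
  -> s = B^a = 24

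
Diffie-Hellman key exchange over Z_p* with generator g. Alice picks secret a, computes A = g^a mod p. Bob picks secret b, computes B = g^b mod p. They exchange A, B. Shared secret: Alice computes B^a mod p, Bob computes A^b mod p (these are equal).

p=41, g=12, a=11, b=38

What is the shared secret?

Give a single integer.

A = 12^11 mod 41  (bits of 11 = 1011)
  bit 0 = 1: r = r^2 * 12 mod 41 = 1^2 * 12 = 1*12 = 12
  bit 1 = 0: r = r^2 mod 41 = 12^2 = 21
  bit 2 = 1: r = r^2 * 12 mod 41 = 21^2 * 12 = 31*12 = 3
  bit 3 = 1: r = r^2 * 12 mod 41 = 3^2 * 12 = 9*12 = 26
  -> A = 26
B = 12^38 mod 41  (bits of 38 = 100110)
  bit 0 = 1: r = r^2 * 12 mod 41 = 1^2 * 12 = 1*12 = 12
  bit 1 = 0: r = r^2 mod 41 = 12^2 = 21
  bit 2 = 0: r = r^2 mod 41 = 21^2 = 31
  bit 3 = 1: r = r^2 * 12 mod 41 = 31^2 * 12 = 18*12 = 11
  bit 4 = 1: r = r^2 * 12 mod 41 = 11^2 * 12 = 39*12 = 17
  bit 5 = 0: r = r^2 mod 41 = 17^2 = 2
  -> B = 2
s = B^a = 2^11 mod 41  (bits of 11 = 1011)
  bit 0 = 1: r = r^2 * 2 mod 41 = 1^2 * 2 = 1*2 = 2
  bit 1 = 0: r = r^2 mod 41 = 2^2 = 4
  bit 2 = 1: r = r^2 * 2 mod 41 = 4^2 * 2 = 16*2 = 32
  bit 3 = 1: r = r^2 * 2 mod 41 = 32^2 * 2 = 40*2 = 39
  -> s = B^a = 39

Answer: 39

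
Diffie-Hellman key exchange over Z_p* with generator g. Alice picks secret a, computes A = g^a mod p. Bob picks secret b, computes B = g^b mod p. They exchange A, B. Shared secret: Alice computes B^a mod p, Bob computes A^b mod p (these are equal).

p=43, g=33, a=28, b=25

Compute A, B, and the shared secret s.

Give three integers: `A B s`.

A = 33^28 mod 43  (bits of 28 = 11100)
  bit 0 = 1: r = r^2 * 33 mod 43 = 1^2 * 33 = 1*33 = 33
  bit 1 = 1: r = r^2 * 33 mod 43 = 33^2 * 33 = 14*33 = 32
  bit 2 = 1: r = r^2 * 33 mod 43 = 32^2 * 33 = 35*33 = 37
  bit 3 = 0: r = r^2 mod 43 = 37^2 = 36
  bit 4 = 0: r = r^2 mod 43 = 36^2 = 6
  -> A = 6
B = 33^25 mod 43  (bits of 25 = 11001)
  bit 0 = 1: r = r^2 * 33 mod 43 = 1^2 * 33 = 1*33 = 33
  bit 1 = 1: r = r^2 * 33 mod 43 = 33^2 * 33 = 14*33 = 32
  bit 2 = 0: r = r^2 mod 43 = 32^2 = 35
  bit 3 = 0: r = r^2 mod 43 = 35^2 = 21
  bit 4 = 1: r = r^2 * 33 mod 43 = 21^2 * 33 = 11*33 = 19
  -> B = 19
s = B^a = 19^28 mod 43  (bits of 28 = 11100)
  bit 0 = 1: r = r^2 * 19 mod 43 = 1^2 * 19 = 1*19 = 19
  bit 1 = 1: r = r^2 * 19 mod 43 = 19^2 * 19 = 17*19 = 22
  bit 2 = 1: r = r^2 * 19 mod 43 = 22^2 * 19 = 11*19 = 37
  bit 3 = 0: r = r^2 mod 43 = 37^2 = 36
  bit 4 = 0: r = r^2 mod 43 = 36^2 = 6
  -> s = B^a = 6

Answer: 6 19 6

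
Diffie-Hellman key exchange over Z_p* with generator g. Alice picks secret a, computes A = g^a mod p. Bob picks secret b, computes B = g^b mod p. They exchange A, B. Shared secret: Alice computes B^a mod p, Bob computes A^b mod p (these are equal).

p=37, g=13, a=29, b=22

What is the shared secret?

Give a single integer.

Answer: 28

Derivation:
A = 13^29 mod 37  (bits of 29 = 11101)
  bit 0 = 1: r = r^2 * 13 mod 37 = 1^2 * 13 = 1*13 = 13
  bit 1 = 1: r = r^2 * 13 mod 37 = 13^2 * 13 = 21*13 = 14
  bit 2 = 1: r = r^2 * 13 mod 37 = 14^2 * 13 = 11*13 = 32
  bit 3 = 0: r = r^2 mod 37 = 32^2 = 25
  bit 4 = 1: r = r^2 * 13 mod 37 = 25^2 * 13 = 33*13 = 22
  -> A = 22
B = 13^22 mod 37  (bits of 22 = 10110)
  bit 0 = 1: r = r^2 * 13 mod 37 = 1^2 * 13 = 1*13 = 13
  bit 1 = 0: r = r^2 mod 37 = 13^2 = 21
  bit 2 = 1: r = r^2 * 13 mod 37 = 21^2 * 13 = 34*13 = 35
  bit 3 = 1: r = r^2 * 13 mod 37 = 35^2 * 13 = 4*13 = 15
  bit 4 = 0: r = r^2 mod 37 = 15^2 = 3
  -> B = 3
s = B^a = 3^29 mod 37  (bits of 29 = 11101)
  bit 0 = 1: r = r^2 * 3 mod 37 = 1^2 * 3 = 1*3 = 3
  bit 1 = 1: r = r^2 * 3 mod 37 = 3^2 * 3 = 9*3 = 27
  bit 2 = 1: r = r^2 * 3 mod 37 = 27^2 * 3 = 26*3 = 4
  bit 3 = 0: r = r^2 mod 37 = 4^2 = 16
  bit 4 = 1: r = r^2 * 3 mod 37 = 16^2 * 3 = 34*3 = 28
  -> s = B^a = 28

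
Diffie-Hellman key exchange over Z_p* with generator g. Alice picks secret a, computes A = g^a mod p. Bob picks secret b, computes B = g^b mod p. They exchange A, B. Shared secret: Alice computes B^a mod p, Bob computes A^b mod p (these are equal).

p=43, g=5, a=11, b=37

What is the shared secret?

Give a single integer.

A = 5^11 mod 43  (bits of 11 = 1011)
  bit 0 = 1: r = r^2 * 5 mod 43 = 1^2 * 5 = 1*5 = 5
  bit 1 = 0: r = r^2 mod 43 = 5^2 = 25
  bit 2 = 1: r = r^2 * 5 mod 43 = 25^2 * 5 = 23*5 = 29
  bit 3 = 1: r = r^2 * 5 mod 43 = 29^2 * 5 = 24*5 = 34
  -> A = 34
B = 5^37 mod 43  (bits of 37 = 100101)
  bit 0 = 1: r = r^2 * 5 mod 43 = 1^2 * 5 = 1*5 = 5
  bit 1 = 0: r = r^2 mod 43 = 5^2 = 25
  bit 2 = 0: r = r^2 mod 43 = 25^2 = 23
  bit 3 = 1: r = r^2 * 5 mod 43 = 23^2 * 5 = 13*5 = 22
  bit 4 = 0: r = r^2 mod 43 = 22^2 = 11
  bit 5 = 1: r = r^2 * 5 mod 43 = 11^2 * 5 = 35*5 = 3
  -> B = 3
s = B^a = 3^11 mod 43  (bits of 11 = 1011)
  bit 0 = 1: r = r^2 * 3 mod 43 = 1^2 * 3 = 1*3 = 3
  bit 1 = 0: r = r^2 mod 43 = 3^2 = 9
  bit 2 = 1: r = r^2 * 3 mod 43 = 9^2 * 3 = 38*3 = 28
  bit 3 = 1: r = r^2 * 3 mod 43 = 28^2 * 3 = 10*3 = 30
  -> s = B^a = 30

Answer: 30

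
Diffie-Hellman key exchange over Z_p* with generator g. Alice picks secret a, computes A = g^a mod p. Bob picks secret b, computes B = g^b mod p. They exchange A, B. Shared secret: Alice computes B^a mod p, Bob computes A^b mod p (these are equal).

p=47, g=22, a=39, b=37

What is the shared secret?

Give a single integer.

A = 22^39 mod 47  (bits of 39 = 100111)
  bit 0 = 1: r = r^2 * 22 mod 47 = 1^2 * 22 = 1*22 = 22
  bit 1 = 0: r = r^2 mod 47 = 22^2 = 14
  bit 2 = 0: r = r^2 mod 47 = 14^2 = 8
  bit 3 = 1: r = r^2 * 22 mod 47 = 8^2 * 22 = 17*22 = 45
  bit 4 = 1: r = r^2 * 22 mod 47 = 45^2 * 22 = 4*22 = 41
  bit 5 = 1: r = r^2 * 22 mod 47 = 41^2 * 22 = 36*22 = 40
  -> A = 40
B = 22^37 mod 47  (bits of 37 = 100101)
  bit 0 = 1: r = r^2 * 22 mod 47 = 1^2 * 22 = 1*22 = 22
  bit 1 = 0: r = r^2 mod 47 = 22^2 = 14
  bit 2 = 0: r = r^2 mod 47 = 14^2 = 8
  bit 3 = 1: r = r^2 * 22 mod 47 = 8^2 * 22 = 17*22 = 45
  bit 4 = 0: r = r^2 mod 47 = 45^2 = 4
  bit 5 = 1: r = r^2 * 22 mod 47 = 4^2 * 22 = 16*22 = 23
  -> B = 23
s = B^a = 23^39 mod 47  (bits of 39 = 100111)
  bit 0 = 1: r = r^2 * 23 mod 47 = 1^2 * 23 = 1*23 = 23
  bit 1 = 0: r = r^2 mod 47 = 23^2 = 12
  bit 2 = 0: r = r^2 mod 47 = 12^2 = 3
  bit 3 = 1: r = r^2 * 23 mod 47 = 3^2 * 23 = 9*23 = 19
  bit 4 = 1: r = r^2 * 23 mod 47 = 19^2 * 23 = 32*23 = 31
  bit 5 = 1: r = r^2 * 23 mod 47 = 31^2 * 23 = 21*23 = 13
  -> s = B^a = 13

Answer: 13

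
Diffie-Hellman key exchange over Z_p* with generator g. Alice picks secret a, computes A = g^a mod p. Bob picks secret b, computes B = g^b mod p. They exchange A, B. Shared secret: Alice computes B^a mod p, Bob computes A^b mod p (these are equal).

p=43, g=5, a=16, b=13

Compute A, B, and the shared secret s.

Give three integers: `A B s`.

A = 5^16 mod 43  (bits of 16 = 10000)
  bit 0 = 1: r = r^2 * 5 mod 43 = 1^2 * 5 = 1*5 = 5
  bit 1 = 0: r = r^2 mod 43 = 5^2 = 25
  bit 2 = 0: r = r^2 mod 43 = 25^2 = 23
  bit 3 = 0: r = r^2 mod 43 = 23^2 = 13
  bit 4 = 0: r = r^2 mod 43 = 13^2 = 40
  -> A = 40
B = 5^13 mod 43  (bits of 13 = 1101)
  bit 0 = 1: r = r^2 * 5 mod 43 = 1^2 * 5 = 1*5 = 5
  bit 1 = 1: r = r^2 * 5 mod 43 = 5^2 * 5 = 25*5 = 39
  bit 2 = 0: r = r^2 mod 43 = 39^2 = 16
  bit 3 = 1: r = r^2 * 5 mod 43 = 16^2 * 5 = 41*5 = 33
  -> B = 33
s = B^a = 33^16 mod 43  (bits of 16 = 10000)
  bit 0 = 1: r = r^2 * 33 mod 43 = 1^2 * 33 = 1*33 = 33
  bit 1 = 0: r = r^2 mod 43 = 33^2 = 14
  bit 2 = 0: r = r^2 mod 43 = 14^2 = 24
  bit 3 = 0: r = r^2 mod 43 = 24^2 = 17
  bit 4 = 0: r = r^2 mod 43 = 17^2 = 31
  -> s = B^a = 31

Answer: 40 33 31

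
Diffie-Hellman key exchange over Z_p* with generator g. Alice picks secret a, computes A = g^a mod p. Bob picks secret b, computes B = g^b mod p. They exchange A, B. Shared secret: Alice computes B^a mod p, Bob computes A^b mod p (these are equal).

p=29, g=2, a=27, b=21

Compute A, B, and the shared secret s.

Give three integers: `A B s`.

A = 2^27 mod 29  (bits of 27 = 11011)
  bit 0 = 1: r = r^2 * 2 mod 29 = 1^2 * 2 = 1*2 = 2
  bit 1 = 1: r = r^2 * 2 mod 29 = 2^2 * 2 = 4*2 = 8
  bit 2 = 0: r = r^2 mod 29 = 8^2 = 6
  bit 3 = 1: r = r^2 * 2 mod 29 = 6^2 * 2 = 7*2 = 14
  bit 4 = 1: r = r^2 * 2 mod 29 = 14^2 * 2 = 22*2 = 15
  -> A = 15
B = 2^21 mod 29  (bits of 21 = 10101)
  bit 0 = 1: r = r^2 * 2 mod 29 = 1^2 * 2 = 1*2 = 2
  bit 1 = 0: r = r^2 mod 29 = 2^2 = 4
  bit 2 = 1: r = r^2 * 2 mod 29 = 4^2 * 2 = 16*2 = 3
  bit 3 = 0: r = r^2 mod 29 = 3^2 = 9
  bit 4 = 1: r = r^2 * 2 mod 29 = 9^2 * 2 = 23*2 = 17
  -> B = 17
s = B^a = 17^27 mod 29  (bits of 27 = 11011)
  bit 0 = 1: r = r^2 * 17 mod 29 = 1^2 * 17 = 1*17 = 17
  bit 1 = 1: r = r^2 * 17 mod 29 = 17^2 * 17 = 28*17 = 12
  bit 2 = 0: r = r^2 mod 29 = 12^2 = 28
  bit 3 = 1: r = r^2 * 17 mod 29 = 28^2 * 17 = 1*17 = 17
  bit 4 = 1: r = r^2 * 17 mod 29 = 17^2 * 17 = 28*17 = 12
  -> s = B^a = 12

Answer: 15 17 12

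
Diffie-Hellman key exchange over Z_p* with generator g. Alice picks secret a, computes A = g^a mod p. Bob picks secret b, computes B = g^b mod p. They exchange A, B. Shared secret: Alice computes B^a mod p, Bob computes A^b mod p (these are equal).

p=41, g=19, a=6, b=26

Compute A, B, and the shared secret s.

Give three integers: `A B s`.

A = 19^6 mod 41  (bits of 6 = 110)
  bit 0 = 1: r = r^2 * 19 mod 41 = 1^2 * 19 = 1*19 = 19
  bit 1 = 1: r = r^2 * 19 mod 41 = 19^2 * 19 = 33*19 = 12
  bit 2 = 0: r = r^2 mod 41 = 12^2 = 21
  -> A = 21
B = 19^26 mod 41  (bits of 26 = 11010)
  bit 0 = 1: r = r^2 * 19 mod 41 = 1^2 * 19 = 1*19 = 19
  bit 1 = 1: r = r^2 * 19 mod 41 = 19^2 * 19 = 33*19 = 12
  bit 2 = 0: r = r^2 mod 41 = 12^2 = 21
  bit 3 = 1: r = r^2 * 19 mod 41 = 21^2 * 19 = 31*19 = 15
  bit 4 = 0: r = r^2 mod 41 = 15^2 = 20
  -> B = 20
s = B^a = 20^6 mod 41  (bits of 6 = 110)
  bit 0 = 1: r = r^2 * 20 mod 41 = 1^2 * 20 = 1*20 = 20
  bit 1 = 1: r = r^2 * 20 mod 41 = 20^2 * 20 = 31*20 = 5
  bit 2 = 0: r = r^2 mod 41 = 5^2 = 25
  -> s = B^a = 25

Answer: 21 20 25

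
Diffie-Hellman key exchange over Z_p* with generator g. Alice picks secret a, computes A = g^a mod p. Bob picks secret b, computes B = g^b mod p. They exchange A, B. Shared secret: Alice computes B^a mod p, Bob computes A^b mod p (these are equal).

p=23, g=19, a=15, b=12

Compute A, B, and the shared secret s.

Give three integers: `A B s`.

Answer: 20 4 3

Derivation:
A = 19^15 mod 23  (bits of 15 = 1111)
  bit 0 = 1: r = r^2 * 19 mod 23 = 1^2 * 19 = 1*19 = 19
  bit 1 = 1: r = r^2 * 19 mod 23 = 19^2 * 19 = 16*19 = 5
  bit 2 = 1: r = r^2 * 19 mod 23 = 5^2 * 19 = 2*19 = 15
  bit 3 = 1: r = r^2 * 19 mod 23 = 15^2 * 19 = 18*19 = 20
  -> A = 20
B = 19^12 mod 23  (bits of 12 = 1100)
  bit 0 = 1: r = r^2 * 19 mod 23 = 1^2 * 19 = 1*19 = 19
  bit 1 = 1: r = r^2 * 19 mod 23 = 19^2 * 19 = 16*19 = 5
  bit 2 = 0: r = r^2 mod 23 = 5^2 = 2
  bit 3 = 0: r = r^2 mod 23 = 2^2 = 4
  -> B = 4
s = B^a = 4^15 mod 23  (bits of 15 = 1111)
  bit 0 = 1: r = r^2 * 4 mod 23 = 1^2 * 4 = 1*4 = 4
  bit 1 = 1: r = r^2 * 4 mod 23 = 4^2 * 4 = 16*4 = 18
  bit 2 = 1: r = r^2 * 4 mod 23 = 18^2 * 4 = 2*4 = 8
  bit 3 = 1: r = r^2 * 4 mod 23 = 8^2 * 4 = 18*4 = 3
  -> s = B^a = 3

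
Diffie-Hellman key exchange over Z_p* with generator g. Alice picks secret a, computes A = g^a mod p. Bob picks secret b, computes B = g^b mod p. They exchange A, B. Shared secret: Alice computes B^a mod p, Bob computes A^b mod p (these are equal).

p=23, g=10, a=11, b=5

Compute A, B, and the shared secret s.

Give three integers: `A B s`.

Answer: 22 19 22

Derivation:
A = 10^11 mod 23  (bits of 11 = 1011)
  bit 0 = 1: r = r^2 * 10 mod 23 = 1^2 * 10 = 1*10 = 10
  bit 1 = 0: r = r^2 mod 23 = 10^2 = 8
  bit 2 = 1: r = r^2 * 10 mod 23 = 8^2 * 10 = 18*10 = 19
  bit 3 = 1: r = r^2 * 10 mod 23 = 19^2 * 10 = 16*10 = 22
  -> A = 22
B = 10^5 mod 23  (bits of 5 = 101)
  bit 0 = 1: r = r^2 * 10 mod 23 = 1^2 * 10 = 1*10 = 10
  bit 1 = 0: r = r^2 mod 23 = 10^2 = 8
  bit 2 = 1: r = r^2 * 10 mod 23 = 8^2 * 10 = 18*10 = 19
  -> B = 19
s = B^a = 19^11 mod 23  (bits of 11 = 1011)
  bit 0 = 1: r = r^2 * 19 mod 23 = 1^2 * 19 = 1*19 = 19
  bit 1 = 0: r = r^2 mod 23 = 19^2 = 16
  bit 2 = 1: r = r^2 * 19 mod 23 = 16^2 * 19 = 3*19 = 11
  bit 3 = 1: r = r^2 * 19 mod 23 = 11^2 * 19 = 6*19 = 22
  -> s = B^a = 22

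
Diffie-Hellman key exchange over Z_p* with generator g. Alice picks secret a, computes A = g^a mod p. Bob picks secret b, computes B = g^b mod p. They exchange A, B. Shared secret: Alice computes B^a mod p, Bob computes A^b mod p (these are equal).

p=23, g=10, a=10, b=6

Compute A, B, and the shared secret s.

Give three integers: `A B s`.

A = 10^10 mod 23  (bits of 10 = 1010)
  bit 0 = 1: r = r^2 * 10 mod 23 = 1^2 * 10 = 1*10 = 10
  bit 1 = 0: r = r^2 mod 23 = 10^2 = 8
  bit 2 = 1: r = r^2 * 10 mod 23 = 8^2 * 10 = 18*10 = 19
  bit 3 = 0: r = r^2 mod 23 = 19^2 = 16
  -> A = 16
B = 10^6 mod 23  (bits of 6 = 110)
  bit 0 = 1: r = r^2 * 10 mod 23 = 1^2 * 10 = 1*10 = 10
  bit 1 = 1: r = r^2 * 10 mod 23 = 10^2 * 10 = 8*10 = 11
  bit 2 = 0: r = r^2 mod 23 = 11^2 = 6
  -> B = 6
s = B^a = 6^10 mod 23  (bits of 10 = 1010)
  bit 0 = 1: r = r^2 * 6 mod 23 = 1^2 * 6 = 1*6 = 6
  bit 1 = 0: r = r^2 mod 23 = 6^2 = 13
  bit 2 = 1: r = r^2 * 6 mod 23 = 13^2 * 6 = 8*6 = 2
  bit 3 = 0: r = r^2 mod 23 = 2^2 = 4
  -> s = B^a = 4

Answer: 16 6 4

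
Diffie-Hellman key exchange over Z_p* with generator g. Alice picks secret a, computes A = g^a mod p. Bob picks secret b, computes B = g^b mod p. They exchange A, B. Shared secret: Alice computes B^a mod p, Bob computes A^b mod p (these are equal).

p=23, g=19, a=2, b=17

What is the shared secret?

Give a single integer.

Answer: 4

Derivation:
A = 19^2 mod 23  (bits of 2 = 10)
  bit 0 = 1: r = r^2 * 19 mod 23 = 1^2 * 19 = 1*19 = 19
  bit 1 = 0: r = r^2 mod 23 = 19^2 = 16
  -> A = 16
B = 19^17 mod 23  (bits of 17 = 10001)
  bit 0 = 1: r = r^2 * 19 mod 23 = 1^2 * 19 = 1*19 = 19
  bit 1 = 0: r = r^2 mod 23 = 19^2 = 16
  bit 2 = 0: r = r^2 mod 23 = 16^2 = 3
  bit 3 = 0: r = r^2 mod 23 = 3^2 = 9
  bit 4 = 1: r = r^2 * 19 mod 23 = 9^2 * 19 = 12*19 = 21
  -> B = 21
s = B^a = 21^2 mod 23  (bits of 2 = 10)
  bit 0 = 1: r = r^2 * 21 mod 23 = 1^2 * 21 = 1*21 = 21
  bit 1 = 0: r = r^2 mod 23 = 21^2 = 4
  -> s = B^a = 4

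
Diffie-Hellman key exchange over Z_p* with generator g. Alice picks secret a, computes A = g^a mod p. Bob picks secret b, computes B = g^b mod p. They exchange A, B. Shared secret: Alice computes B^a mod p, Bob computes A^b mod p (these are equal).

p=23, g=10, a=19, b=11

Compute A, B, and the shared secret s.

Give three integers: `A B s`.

Answer: 21 22 22

Derivation:
A = 10^19 mod 23  (bits of 19 = 10011)
  bit 0 = 1: r = r^2 * 10 mod 23 = 1^2 * 10 = 1*10 = 10
  bit 1 = 0: r = r^2 mod 23 = 10^2 = 8
  bit 2 = 0: r = r^2 mod 23 = 8^2 = 18
  bit 3 = 1: r = r^2 * 10 mod 23 = 18^2 * 10 = 2*10 = 20
  bit 4 = 1: r = r^2 * 10 mod 23 = 20^2 * 10 = 9*10 = 21
  -> A = 21
B = 10^11 mod 23  (bits of 11 = 1011)
  bit 0 = 1: r = r^2 * 10 mod 23 = 1^2 * 10 = 1*10 = 10
  bit 1 = 0: r = r^2 mod 23 = 10^2 = 8
  bit 2 = 1: r = r^2 * 10 mod 23 = 8^2 * 10 = 18*10 = 19
  bit 3 = 1: r = r^2 * 10 mod 23 = 19^2 * 10 = 16*10 = 22
  -> B = 22
s = B^a = 22^19 mod 23  (bits of 19 = 10011)
  bit 0 = 1: r = r^2 * 22 mod 23 = 1^2 * 22 = 1*22 = 22
  bit 1 = 0: r = r^2 mod 23 = 22^2 = 1
  bit 2 = 0: r = r^2 mod 23 = 1^2 = 1
  bit 3 = 1: r = r^2 * 22 mod 23 = 1^2 * 22 = 1*22 = 22
  bit 4 = 1: r = r^2 * 22 mod 23 = 22^2 * 22 = 1*22 = 22
  -> s = B^a = 22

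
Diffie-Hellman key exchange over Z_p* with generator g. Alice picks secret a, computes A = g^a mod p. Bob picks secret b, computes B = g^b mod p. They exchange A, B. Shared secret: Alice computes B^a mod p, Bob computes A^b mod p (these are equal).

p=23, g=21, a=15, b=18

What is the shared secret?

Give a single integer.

A = 21^15 mod 23  (bits of 15 = 1111)
  bit 0 = 1: r = r^2 * 21 mod 23 = 1^2 * 21 = 1*21 = 21
  bit 1 = 1: r = r^2 * 21 mod 23 = 21^2 * 21 = 4*21 = 15
  bit 2 = 1: r = r^2 * 21 mod 23 = 15^2 * 21 = 18*21 = 10
  bit 3 = 1: r = r^2 * 21 mod 23 = 10^2 * 21 = 8*21 = 7
  -> A = 7
B = 21^18 mod 23  (bits of 18 = 10010)
  bit 0 = 1: r = r^2 * 21 mod 23 = 1^2 * 21 = 1*21 = 21
  bit 1 = 0: r = r^2 mod 23 = 21^2 = 4
  bit 2 = 0: r = r^2 mod 23 = 4^2 = 16
  bit 3 = 1: r = r^2 * 21 mod 23 = 16^2 * 21 = 3*21 = 17
  bit 4 = 0: r = r^2 mod 23 = 17^2 = 13
  -> B = 13
s = B^a = 13^15 mod 23  (bits of 15 = 1111)
  bit 0 = 1: r = r^2 * 13 mod 23 = 1^2 * 13 = 1*13 = 13
  bit 1 = 1: r = r^2 * 13 mod 23 = 13^2 * 13 = 8*13 = 12
  bit 2 = 1: r = r^2 * 13 mod 23 = 12^2 * 13 = 6*13 = 9
  bit 3 = 1: r = r^2 * 13 mod 23 = 9^2 * 13 = 12*13 = 18
  -> s = B^a = 18

Answer: 18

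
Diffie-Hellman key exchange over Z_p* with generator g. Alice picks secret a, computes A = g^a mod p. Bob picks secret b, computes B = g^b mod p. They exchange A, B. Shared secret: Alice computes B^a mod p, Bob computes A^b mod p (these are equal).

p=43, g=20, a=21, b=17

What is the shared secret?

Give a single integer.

A = 20^21 mod 43  (bits of 21 = 10101)
  bit 0 = 1: r = r^2 * 20 mod 43 = 1^2 * 20 = 1*20 = 20
  bit 1 = 0: r = r^2 mod 43 = 20^2 = 13
  bit 2 = 1: r = r^2 * 20 mod 43 = 13^2 * 20 = 40*20 = 26
  bit 3 = 0: r = r^2 mod 43 = 26^2 = 31
  bit 4 = 1: r = r^2 * 20 mod 43 = 31^2 * 20 = 15*20 = 42
  -> A = 42
B = 20^17 mod 43  (bits of 17 = 10001)
  bit 0 = 1: r = r^2 * 20 mod 43 = 1^2 * 20 = 1*20 = 20
  bit 1 = 0: r = r^2 mod 43 = 20^2 = 13
  bit 2 = 0: r = r^2 mod 43 = 13^2 = 40
  bit 3 = 0: r = r^2 mod 43 = 40^2 = 9
  bit 4 = 1: r = r^2 * 20 mod 43 = 9^2 * 20 = 38*20 = 29
  -> B = 29
s = B^a = 29^21 mod 43  (bits of 21 = 10101)
  bit 0 = 1: r = r^2 * 29 mod 43 = 1^2 * 29 = 1*29 = 29
  bit 1 = 0: r = r^2 mod 43 = 29^2 = 24
  bit 2 = 1: r = r^2 * 29 mod 43 = 24^2 * 29 = 17*29 = 20
  bit 3 = 0: r = r^2 mod 43 = 20^2 = 13
  bit 4 = 1: r = r^2 * 29 mod 43 = 13^2 * 29 = 40*29 = 42
  -> s = B^a = 42

Answer: 42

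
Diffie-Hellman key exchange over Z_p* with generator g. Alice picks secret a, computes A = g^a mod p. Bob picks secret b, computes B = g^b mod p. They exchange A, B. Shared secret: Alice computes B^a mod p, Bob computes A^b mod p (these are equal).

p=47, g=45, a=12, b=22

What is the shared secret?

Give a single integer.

Answer: 27

Derivation:
A = 45^12 mod 47  (bits of 12 = 1100)
  bit 0 = 1: r = r^2 * 45 mod 47 = 1^2 * 45 = 1*45 = 45
  bit 1 = 1: r = r^2 * 45 mod 47 = 45^2 * 45 = 4*45 = 39
  bit 2 = 0: r = r^2 mod 47 = 39^2 = 17
  bit 3 = 0: r = r^2 mod 47 = 17^2 = 7
  -> A = 7
B = 45^22 mod 47  (bits of 22 = 10110)
  bit 0 = 1: r = r^2 * 45 mod 47 = 1^2 * 45 = 1*45 = 45
  bit 1 = 0: r = r^2 mod 47 = 45^2 = 4
  bit 2 = 1: r = r^2 * 45 mod 47 = 4^2 * 45 = 16*45 = 15
  bit 3 = 1: r = r^2 * 45 mod 47 = 15^2 * 45 = 37*45 = 20
  bit 4 = 0: r = r^2 mod 47 = 20^2 = 24
  -> B = 24
s = B^a = 24^12 mod 47  (bits of 12 = 1100)
  bit 0 = 1: r = r^2 * 24 mod 47 = 1^2 * 24 = 1*24 = 24
  bit 1 = 1: r = r^2 * 24 mod 47 = 24^2 * 24 = 12*24 = 6
  bit 2 = 0: r = r^2 mod 47 = 6^2 = 36
  bit 3 = 0: r = r^2 mod 47 = 36^2 = 27
  -> s = B^a = 27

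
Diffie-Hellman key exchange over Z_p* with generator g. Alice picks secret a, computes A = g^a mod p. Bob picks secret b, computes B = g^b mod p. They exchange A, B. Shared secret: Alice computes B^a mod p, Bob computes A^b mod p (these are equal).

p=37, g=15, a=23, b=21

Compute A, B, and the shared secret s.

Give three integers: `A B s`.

Answer: 13 29 23

Derivation:
A = 15^23 mod 37  (bits of 23 = 10111)
  bit 0 = 1: r = r^2 * 15 mod 37 = 1^2 * 15 = 1*15 = 15
  bit 1 = 0: r = r^2 mod 37 = 15^2 = 3
  bit 2 = 1: r = r^2 * 15 mod 37 = 3^2 * 15 = 9*15 = 24
  bit 3 = 1: r = r^2 * 15 mod 37 = 24^2 * 15 = 21*15 = 19
  bit 4 = 1: r = r^2 * 15 mod 37 = 19^2 * 15 = 28*15 = 13
  -> A = 13
B = 15^21 mod 37  (bits of 21 = 10101)
  bit 0 = 1: r = r^2 * 15 mod 37 = 1^2 * 15 = 1*15 = 15
  bit 1 = 0: r = r^2 mod 37 = 15^2 = 3
  bit 2 = 1: r = r^2 * 15 mod 37 = 3^2 * 15 = 9*15 = 24
  bit 3 = 0: r = r^2 mod 37 = 24^2 = 21
  bit 4 = 1: r = r^2 * 15 mod 37 = 21^2 * 15 = 34*15 = 29
  -> B = 29
s = B^a = 29^23 mod 37  (bits of 23 = 10111)
  bit 0 = 1: r = r^2 * 29 mod 37 = 1^2 * 29 = 1*29 = 29
  bit 1 = 0: r = r^2 mod 37 = 29^2 = 27
  bit 2 = 1: r = r^2 * 29 mod 37 = 27^2 * 29 = 26*29 = 14
  bit 3 = 1: r = r^2 * 29 mod 37 = 14^2 * 29 = 11*29 = 23
  bit 4 = 1: r = r^2 * 29 mod 37 = 23^2 * 29 = 11*29 = 23
  -> s = B^a = 23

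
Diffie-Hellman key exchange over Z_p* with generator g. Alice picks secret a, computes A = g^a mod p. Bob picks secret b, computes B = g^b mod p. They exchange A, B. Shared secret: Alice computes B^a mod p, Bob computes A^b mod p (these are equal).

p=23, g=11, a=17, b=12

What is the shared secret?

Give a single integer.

A = 11^17 mod 23  (bits of 17 = 10001)
  bit 0 = 1: r = r^2 * 11 mod 23 = 1^2 * 11 = 1*11 = 11
  bit 1 = 0: r = r^2 mod 23 = 11^2 = 6
  bit 2 = 0: r = r^2 mod 23 = 6^2 = 13
  bit 3 = 0: r = r^2 mod 23 = 13^2 = 8
  bit 4 = 1: r = r^2 * 11 mod 23 = 8^2 * 11 = 18*11 = 14
  -> A = 14
B = 11^12 mod 23  (bits of 12 = 1100)
  bit 0 = 1: r = r^2 * 11 mod 23 = 1^2 * 11 = 1*11 = 11
  bit 1 = 1: r = r^2 * 11 mod 23 = 11^2 * 11 = 6*11 = 20
  bit 2 = 0: r = r^2 mod 23 = 20^2 = 9
  bit 3 = 0: r = r^2 mod 23 = 9^2 = 12
  -> B = 12
s = B^a = 12^17 mod 23  (bits of 17 = 10001)
  bit 0 = 1: r = r^2 * 12 mod 23 = 1^2 * 12 = 1*12 = 12
  bit 1 = 0: r = r^2 mod 23 = 12^2 = 6
  bit 2 = 0: r = r^2 mod 23 = 6^2 = 13
  bit 3 = 0: r = r^2 mod 23 = 13^2 = 8
  bit 4 = 1: r = r^2 * 12 mod 23 = 8^2 * 12 = 18*12 = 9
  -> s = B^a = 9

Answer: 9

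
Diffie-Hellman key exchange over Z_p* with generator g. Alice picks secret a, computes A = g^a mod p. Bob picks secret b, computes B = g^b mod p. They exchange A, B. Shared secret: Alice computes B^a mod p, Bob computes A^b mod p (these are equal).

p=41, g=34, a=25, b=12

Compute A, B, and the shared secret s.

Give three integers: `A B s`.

Answer: 38 31 40

Derivation:
A = 34^25 mod 41  (bits of 25 = 11001)
  bit 0 = 1: r = r^2 * 34 mod 41 = 1^2 * 34 = 1*34 = 34
  bit 1 = 1: r = r^2 * 34 mod 41 = 34^2 * 34 = 8*34 = 26
  bit 2 = 0: r = r^2 mod 41 = 26^2 = 20
  bit 3 = 0: r = r^2 mod 41 = 20^2 = 31
  bit 4 = 1: r = r^2 * 34 mod 41 = 31^2 * 34 = 18*34 = 38
  -> A = 38
B = 34^12 mod 41  (bits of 12 = 1100)
  bit 0 = 1: r = r^2 * 34 mod 41 = 1^2 * 34 = 1*34 = 34
  bit 1 = 1: r = r^2 * 34 mod 41 = 34^2 * 34 = 8*34 = 26
  bit 2 = 0: r = r^2 mod 41 = 26^2 = 20
  bit 3 = 0: r = r^2 mod 41 = 20^2 = 31
  -> B = 31
s = B^a = 31^25 mod 41  (bits of 25 = 11001)
  bit 0 = 1: r = r^2 * 31 mod 41 = 1^2 * 31 = 1*31 = 31
  bit 1 = 1: r = r^2 * 31 mod 41 = 31^2 * 31 = 18*31 = 25
  bit 2 = 0: r = r^2 mod 41 = 25^2 = 10
  bit 3 = 0: r = r^2 mod 41 = 10^2 = 18
  bit 4 = 1: r = r^2 * 31 mod 41 = 18^2 * 31 = 37*31 = 40
  -> s = B^a = 40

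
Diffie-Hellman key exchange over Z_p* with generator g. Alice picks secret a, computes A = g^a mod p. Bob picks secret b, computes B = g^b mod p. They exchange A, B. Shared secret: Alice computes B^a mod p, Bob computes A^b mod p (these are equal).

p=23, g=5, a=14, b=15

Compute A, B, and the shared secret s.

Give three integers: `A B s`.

A = 5^14 mod 23  (bits of 14 = 1110)
  bit 0 = 1: r = r^2 * 5 mod 23 = 1^2 * 5 = 1*5 = 5
  bit 1 = 1: r = r^2 * 5 mod 23 = 5^2 * 5 = 2*5 = 10
  bit 2 = 1: r = r^2 * 5 mod 23 = 10^2 * 5 = 8*5 = 17
  bit 3 = 0: r = r^2 mod 23 = 17^2 = 13
  -> A = 13
B = 5^15 mod 23  (bits of 15 = 1111)
  bit 0 = 1: r = r^2 * 5 mod 23 = 1^2 * 5 = 1*5 = 5
  bit 1 = 1: r = r^2 * 5 mod 23 = 5^2 * 5 = 2*5 = 10
  bit 2 = 1: r = r^2 * 5 mod 23 = 10^2 * 5 = 8*5 = 17
  bit 3 = 1: r = r^2 * 5 mod 23 = 17^2 * 5 = 13*5 = 19
  -> B = 19
s = B^a = 19^14 mod 23  (bits of 14 = 1110)
  bit 0 = 1: r = r^2 * 19 mod 23 = 1^2 * 19 = 1*19 = 19
  bit 1 = 1: r = r^2 * 19 mod 23 = 19^2 * 19 = 16*19 = 5
  bit 2 = 1: r = r^2 * 19 mod 23 = 5^2 * 19 = 2*19 = 15
  bit 3 = 0: r = r^2 mod 23 = 15^2 = 18
  -> s = B^a = 18

Answer: 13 19 18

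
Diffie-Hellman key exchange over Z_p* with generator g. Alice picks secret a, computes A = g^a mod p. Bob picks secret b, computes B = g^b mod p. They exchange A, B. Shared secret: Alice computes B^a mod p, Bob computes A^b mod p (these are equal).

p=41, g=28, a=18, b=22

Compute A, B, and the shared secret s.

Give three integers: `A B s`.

Answer: 8 36 23

Derivation:
A = 28^18 mod 41  (bits of 18 = 10010)
  bit 0 = 1: r = r^2 * 28 mod 41 = 1^2 * 28 = 1*28 = 28
  bit 1 = 0: r = r^2 mod 41 = 28^2 = 5
  bit 2 = 0: r = r^2 mod 41 = 5^2 = 25
  bit 3 = 1: r = r^2 * 28 mod 41 = 25^2 * 28 = 10*28 = 34
  bit 4 = 0: r = r^2 mod 41 = 34^2 = 8
  -> A = 8
B = 28^22 mod 41  (bits of 22 = 10110)
  bit 0 = 1: r = r^2 * 28 mod 41 = 1^2 * 28 = 1*28 = 28
  bit 1 = 0: r = r^2 mod 41 = 28^2 = 5
  bit 2 = 1: r = r^2 * 28 mod 41 = 5^2 * 28 = 25*28 = 3
  bit 3 = 1: r = r^2 * 28 mod 41 = 3^2 * 28 = 9*28 = 6
  bit 4 = 0: r = r^2 mod 41 = 6^2 = 36
  -> B = 36
s = B^a = 36^18 mod 41  (bits of 18 = 10010)
  bit 0 = 1: r = r^2 * 36 mod 41 = 1^2 * 36 = 1*36 = 36
  bit 1 = 0: r = r^2 mod 41 = 36^2 = 25
  bit 2 = 0: r = r^2 mod 41 = 25^2 = 10
  bit 3 = 1: r = r^2 * 36 mod 41 = 10^2 * 36 = 18*36 = 33
  bit 4 = 0: r = r^2 mod 41 = 33^2 = 23
  -> s = B^a = 23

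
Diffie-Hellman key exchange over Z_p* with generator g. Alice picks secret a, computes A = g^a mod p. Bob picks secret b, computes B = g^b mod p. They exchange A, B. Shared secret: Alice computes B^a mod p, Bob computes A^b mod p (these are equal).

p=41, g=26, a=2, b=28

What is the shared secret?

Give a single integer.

A = 26^2 mod 41  (bits of 2 = 10)
  bit 0 = 1: r = r^2 * 26 mod 41 = 1^2 * 26 = 1*26 = 26
  bit 1 = 0: r = r^2 mod 41 = 26^2 = 20
  -> A = 20
B = 26^28 mod 41  (bits of 28 = 11100)
  bit 0 = 1: r = r^2 * 26 mod 41 = 1^2 * 26 = 1*26 = 26
  bit 1 = 1: r = r^2 * 26 mod 41 = 26^2 * 26 = 20*26 = 28
  bit 2 = 1: r = r^2 * 26 mod 41 = 28^2 * 26 = 5*26 = 7
  bit 3 = 0: r = r^2 mod 41 = 7^2 = 8
  bit 4 = 0: r = r^2 mod 41 = 8^2 = 23
  -> B = 23
s = B^a = 23^2 mod 41  (bits of 2 = 10)
  bit 0 = 1: r = r^2 * 23 mod 41 = 1^2 * 23 = 1*23 = 23
  bit 1 = 0: r = r^2 mod 41 = 23^2 = 37
  -> s = B^a = 37

Answer: 37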